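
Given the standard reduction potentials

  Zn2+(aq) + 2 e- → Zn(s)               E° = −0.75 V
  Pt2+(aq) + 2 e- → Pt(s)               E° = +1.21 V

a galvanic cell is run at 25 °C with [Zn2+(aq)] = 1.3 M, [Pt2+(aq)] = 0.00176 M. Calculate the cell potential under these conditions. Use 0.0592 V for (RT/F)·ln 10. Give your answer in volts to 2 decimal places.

Since E°(Pt²⁺/Pt) > E°(Zn²⁺/Zn), Pt²⁺/Pt serves as the cathode.
E°cell = E°cat − E°an = +1.21 − (−0.75) = +1.96 V; n = 2.
Balancing gives Pt2+(aq) + Zn(s) → Pt(s) + Zn2+(aq); hence Q = [Zn2+(aq)] / [Pt2+(aq)] = 739 (log Q = 2.868).
Applying E = E° − (RT ln10/nF)·log Q gives +1.96 − (0.0592/2)(2.868) = +1.88 V.

+1.88 V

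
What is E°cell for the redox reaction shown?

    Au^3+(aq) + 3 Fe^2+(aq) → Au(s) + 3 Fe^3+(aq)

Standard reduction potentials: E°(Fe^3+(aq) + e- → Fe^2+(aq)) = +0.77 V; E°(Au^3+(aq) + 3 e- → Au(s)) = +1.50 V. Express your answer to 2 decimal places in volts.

+0.73 V

Au^3+(aq) gains electrons, so the Au³⁺/Au couple is the cathode; the Fe³⁺/Fe²⁺ couple is the anode.
E°cell = E°(cathode) − E°(anode) = +1.50 − (+0.77) = +0.73 V.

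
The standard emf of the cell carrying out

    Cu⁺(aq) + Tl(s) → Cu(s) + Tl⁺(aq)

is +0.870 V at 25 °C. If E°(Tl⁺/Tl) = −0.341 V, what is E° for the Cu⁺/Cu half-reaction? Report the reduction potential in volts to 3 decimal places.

In the reaction as written the Cu⁺/Cu couple is reduced (cathode) and Tl⁺/Tl is oxidized (anode), so E°cell = E°(Cu⁺/Cu) − E°(Tl⁺/Tl).
E°(Cu⁺/Cu) = E°cell + E°(anode) = +0.870 + (−0.341) = +0.529 V.

+0.529 V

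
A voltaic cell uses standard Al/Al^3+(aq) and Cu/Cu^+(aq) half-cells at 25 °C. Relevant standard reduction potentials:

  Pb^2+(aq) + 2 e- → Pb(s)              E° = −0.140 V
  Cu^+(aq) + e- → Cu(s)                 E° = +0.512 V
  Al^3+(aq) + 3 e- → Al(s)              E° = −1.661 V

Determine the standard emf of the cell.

The Cu⁺/Cu couple has the higher E°, so Cu ion is reduced (cathode) and Al is oxidized (anode).
E°cell = E°(cathode) − E°(anode) = +0.512 − (−1.661) = +2.173 V.

+2.173 V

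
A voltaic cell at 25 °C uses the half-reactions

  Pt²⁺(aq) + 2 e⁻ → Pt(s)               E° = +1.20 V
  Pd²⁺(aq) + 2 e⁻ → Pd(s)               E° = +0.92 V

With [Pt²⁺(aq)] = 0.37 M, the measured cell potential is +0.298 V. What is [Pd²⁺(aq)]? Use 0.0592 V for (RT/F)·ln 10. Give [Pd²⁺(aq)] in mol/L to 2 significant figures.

With Pt²⁺/Pt at the cathode and Pd²⁺/Pd at the anode, E°cell = +1.20 − (+0.92) = +0.28 V (n = 2).
Rearranging E = E° − (0.0592/n)·log Q gives log Q = 2(+0.28 − (+0.298))/0.0592 = −0.608.
Balancing electrons gives Pt²⁺(aq) + Pd(s) → Pt(s) + Pd²⁺(aq); thus Q = [Pd²⁺(aq)] / [Pt²⁺(aq)].
Substituting the known concentrations and solving, log [Pd²⁺(aq)] = −1.040 and [Pd²⁺(aq)] = 0.091 M.

0.091 M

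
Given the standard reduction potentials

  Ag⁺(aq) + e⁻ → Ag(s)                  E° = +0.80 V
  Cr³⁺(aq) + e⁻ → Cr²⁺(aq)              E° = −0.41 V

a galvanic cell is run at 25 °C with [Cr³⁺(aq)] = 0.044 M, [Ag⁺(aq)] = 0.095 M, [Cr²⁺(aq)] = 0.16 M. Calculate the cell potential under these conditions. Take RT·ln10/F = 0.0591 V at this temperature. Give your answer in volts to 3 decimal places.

Since E°(Ag⁺/Ag) > E°(Cr³⁺/Cr²⁺), Ag⁺/Ag serves as the cathode.
The standard potential is +0.80 − (−0.41) = +1.21 V and the balanced reaction transfers n = 1 electron.
Balancing gives Ag⁺(aq) + Cr²⁺(aq) → Ag(s) + Cr³⁺(aq); hence Q = [Cr³⁺(aq)] / ([Ag⁺(aq)]·[Cr²⁺(aq)]) = 2.89 (log Q = 0.462).
E = E° − (0.0591/n)·log Q = +1.21 − (0.0591/1)(0.462) = +1.183 V.

+1.183 V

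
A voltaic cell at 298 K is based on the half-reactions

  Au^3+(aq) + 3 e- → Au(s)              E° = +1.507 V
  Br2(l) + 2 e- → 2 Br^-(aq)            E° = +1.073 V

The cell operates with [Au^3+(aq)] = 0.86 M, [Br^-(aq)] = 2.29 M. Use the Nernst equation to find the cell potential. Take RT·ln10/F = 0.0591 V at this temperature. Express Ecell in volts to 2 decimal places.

+0.45 V

Since E°(Au³⁺/Au) > E°(Br₂/Br⁻), Au³⁺/Au serves as the cathode.
E°cell = E°cat − E°an = +1.507 − (+1.073) = +0.434 V; n = 6.
Balancing gives 2 Au^3+(aq) + 6 Br^-(aq) → 2 Au(s) + 3 Br2(l); hence Q = 1 / ([Au^3+(aq)]^2·[Br^-(aq)]^6) = 0.00938 (log Q = −2.028).
Applying E = E° − (RT ln10/nF)·log Q gives +0.434 − (0.0591/6)(−2.028) = +0.45 V.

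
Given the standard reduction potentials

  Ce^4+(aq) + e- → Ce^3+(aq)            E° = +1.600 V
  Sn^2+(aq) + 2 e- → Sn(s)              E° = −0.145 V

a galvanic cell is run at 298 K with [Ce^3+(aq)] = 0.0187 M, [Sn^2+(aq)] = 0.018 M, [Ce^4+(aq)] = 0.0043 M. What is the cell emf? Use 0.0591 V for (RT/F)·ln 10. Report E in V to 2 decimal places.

+1.76 V

The Ce⁴⁺/Ce³⁺ couple has the more positive E°, so it is the cathode; Sn²⁺/Sn is the anode.
E°cell = +1.600 − (−0.145) = +1.745 V, with n = 2 electrons transferred.
For the overall reaction 2 Ce^4+(aq) + Sn(s) → 2 Ce^3+(aq) + Sn^2+(aq), Q = ([Ce^3+(aq)]^2·[Sn^2+(aq)]) / [Ce^4+(aq)]^2 = 0.34, giving log Q = −0.468.
Applying E = E° − (RT ln10/nF)·log Q gives +1.745 − (0.0591/2)(−0.468) = +1.76 V.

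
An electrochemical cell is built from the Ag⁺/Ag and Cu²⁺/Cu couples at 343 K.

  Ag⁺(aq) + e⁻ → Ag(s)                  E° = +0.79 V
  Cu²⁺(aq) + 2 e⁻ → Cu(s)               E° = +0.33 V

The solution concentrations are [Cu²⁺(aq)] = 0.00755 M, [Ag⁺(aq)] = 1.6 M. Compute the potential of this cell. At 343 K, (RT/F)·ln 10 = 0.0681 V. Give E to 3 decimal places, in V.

Ag⁺/Ag is reduced (cathode, E° = +0.79 V) and Cu²⁺/Cu is oxidized (anode).
E°cell = +0.79 − (+0.33) = +0.46 V, with n = 2 electrons transferred.
For the overall reaction 2 Ag⁺(aq) + Cu(s) → 2 Ag(s) + Cu²⁺(aq), Q = [Cu²⁺(aq)] / [Ag⁺(aq)]^2 = 0.00295, giving log Q = −2.530.
Applying E = E° − (RT ln10/nF)·log Q gives +0.46 − (0.0681/2)(−2.530) = +0.546 V.

+0.546 V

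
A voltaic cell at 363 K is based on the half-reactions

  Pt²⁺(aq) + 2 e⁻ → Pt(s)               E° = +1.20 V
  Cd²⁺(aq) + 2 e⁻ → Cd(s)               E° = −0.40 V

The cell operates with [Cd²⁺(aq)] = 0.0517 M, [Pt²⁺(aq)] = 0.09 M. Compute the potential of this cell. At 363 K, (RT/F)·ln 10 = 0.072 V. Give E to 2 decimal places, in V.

The Pt²⁺/Pt couple has the more positive E°, so it is the cathode; Cd²⁺/Cd is the anode.
The standard potential is +1.20 − (−0.40) = +1.60 V and the balanced reaction transfers n = 2 electrons.
Balancing gives Pt²⁺(aq) + Cd(s) → Pt(s) + Cd²⁺(aq); hence Q = [Cd²⁺(aq)] / [Pt²⁺(aq)] = 0.574 (log Q = −0.241).
Applying E = E° − (RT ln10/nF)·log Q gives +1.60 − (0.072/2)(−0.241) = +1.61 V.

+1.61 V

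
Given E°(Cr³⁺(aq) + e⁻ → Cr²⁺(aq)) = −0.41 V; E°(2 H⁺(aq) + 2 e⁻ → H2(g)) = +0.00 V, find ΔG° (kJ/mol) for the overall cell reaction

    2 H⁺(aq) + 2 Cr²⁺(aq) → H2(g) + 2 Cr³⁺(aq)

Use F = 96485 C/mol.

−79.1 kJ/mol

In the reaction as written H⁺(aq) is reduced, so the 2H⁺/H₂ couple is the cathode and Cr³⁺/Cr²⁺ is the anode.
E°cell = +0.00 − (−0.41) = +0.41 V; balancing electrons gives n = 2.
ΔG° = −nFE°cell = −(2)(96485)(+0.41) J/mol = −79.1 kJ/mol.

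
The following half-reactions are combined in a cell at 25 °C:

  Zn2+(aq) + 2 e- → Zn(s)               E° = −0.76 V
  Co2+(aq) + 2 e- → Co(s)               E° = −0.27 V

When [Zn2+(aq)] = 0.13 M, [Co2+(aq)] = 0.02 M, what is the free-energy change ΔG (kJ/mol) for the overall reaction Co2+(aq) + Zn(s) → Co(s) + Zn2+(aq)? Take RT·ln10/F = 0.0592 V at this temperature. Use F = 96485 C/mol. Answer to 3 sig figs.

−89.9 kJ/mol

E°cell = −0.27 − (−0.76) = +0.49 V; the balanced reaction transfers n = 2 electrons.
Q = [Zn2+(aq)] / [Co2+(aq)] = 6.5, so log Q = 0.813 and E = +0.49 − (0.0592/2)(0.813) = +0.4659 V.
ΔG = −nFE = −(2)(96485)(+0.4659) J/mol = −89.9 kJ/mol.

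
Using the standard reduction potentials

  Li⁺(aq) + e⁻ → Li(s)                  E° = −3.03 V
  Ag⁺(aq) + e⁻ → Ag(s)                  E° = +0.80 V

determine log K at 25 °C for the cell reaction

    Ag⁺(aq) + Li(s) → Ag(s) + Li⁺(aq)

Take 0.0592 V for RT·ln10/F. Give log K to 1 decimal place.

log K = 64.7

The Ag⁺/Ag couple is reduced (cathode); E°cell = +0.80 − (−3.03) = +3.83 V with n = 1.
At equilibrium E = 0, so log K = nE°cell / 0.0592 = (1)(+3.83) / 0.0592 = 64.7.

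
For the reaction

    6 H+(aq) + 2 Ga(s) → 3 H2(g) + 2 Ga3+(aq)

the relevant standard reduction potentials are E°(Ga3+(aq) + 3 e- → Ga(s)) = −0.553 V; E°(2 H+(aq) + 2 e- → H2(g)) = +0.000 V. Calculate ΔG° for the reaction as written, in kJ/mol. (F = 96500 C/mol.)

−320 kJ/mol

In the reaction as written H+(aq) is reduced, so the 2H⁺/H₂ couple is the cathode and Ga³⁺/Ga is the anode.
E°cell = +0.000 − (−0.553) = +0.553 V; balancing electrons gives n = 6.
ΔG° = −nFE°cell = −(6)(96500)(+0.553) J/mol = −320 kJ/mol.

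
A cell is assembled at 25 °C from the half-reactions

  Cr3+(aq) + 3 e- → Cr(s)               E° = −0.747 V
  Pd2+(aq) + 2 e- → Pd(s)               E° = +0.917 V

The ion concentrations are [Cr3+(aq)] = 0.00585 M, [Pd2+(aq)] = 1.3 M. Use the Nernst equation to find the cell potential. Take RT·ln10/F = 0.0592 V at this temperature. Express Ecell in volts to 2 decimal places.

Since E°(Pd²⁺/Pd) > E°(Cr³⁺/Cr), Pd²⁺/Pd serves as the cathode.
E°cell = +0.917 − (−0.747) = +1.664 V, with n = 6 electrons transferred.
For the overall reaction 3 Pd2+(aq) + 2 Cr(s) → 3 Pd(s) + 2 Cr3+(aq), Q = [Cr3+(aq)]^2 / [Pd2+(aq)]^3 = 1.56×10^−5, giving log Q = −4.808.
Applying E = E° − (RT ln10/nF)·log Q gives +1.664 − (0.0592/6)(−4.808) = +1.71 V.

+1.71 V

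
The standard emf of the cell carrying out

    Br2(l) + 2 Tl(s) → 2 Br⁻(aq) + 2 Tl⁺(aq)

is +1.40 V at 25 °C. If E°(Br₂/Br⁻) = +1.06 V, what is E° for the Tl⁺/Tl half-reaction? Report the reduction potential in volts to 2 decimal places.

In the reaction as written the Br₂/Br⁻ couple is reduced (cathode) and Tl⁺/Tl is oxidized (anode), so E°cell = E°(Br₂/Br⁻) − E°(Tl⁺/Tl).
E°(Tl⁺/Tl) = E°(cathode) − E°cell = +1.06 − (+1.40) = −0.34 V.

−0.34 V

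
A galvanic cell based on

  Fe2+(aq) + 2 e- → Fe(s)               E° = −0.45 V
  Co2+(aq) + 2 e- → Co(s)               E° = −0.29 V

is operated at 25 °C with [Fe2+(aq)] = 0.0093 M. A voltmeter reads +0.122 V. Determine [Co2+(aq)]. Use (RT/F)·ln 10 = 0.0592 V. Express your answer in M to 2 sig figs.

Co²⁺/Co is the cathode (higher E°); E°cell = −0.29 − (−0.45) = +0.16 V with n = 2.
Rearranging E = E° − (0.0592/n)·log Q gives log Q = 2(+0.16 − (+0.122))/0.0592 = 1.284.
Balancing electrons gives Co2+(aq) + Fe(s) → Co(s) + Fe2+(aq); thus Q = [Fe2+(aq)] / [Co2+(aq)].
Isolating [Co2+(aq)] in Q = 10^{1.284} yields log [Co2+(aq)] = −3.316, i.e. 0.00048 M.

0.00048 M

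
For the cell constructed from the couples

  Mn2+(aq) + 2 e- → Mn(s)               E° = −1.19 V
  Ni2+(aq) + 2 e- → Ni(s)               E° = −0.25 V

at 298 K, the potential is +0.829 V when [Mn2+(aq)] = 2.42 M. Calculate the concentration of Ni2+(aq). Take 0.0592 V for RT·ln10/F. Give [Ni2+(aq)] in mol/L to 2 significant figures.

0.00043 M

With Ni²⁺/Ni at the cathode and Mn²⁺/Mn at the anode, E°cell = −0.25 − (−1.19) = +0.94 V (n = 2).
Rearranging E = E° − (0.0592/n)·log Q gives log Q = 2(+0.94 − (+0.829))/0.0592 = 3.750.
Balancing electrons gives Ni2+(aq) + Mn(s) → Ni(s) + Mn2+(aq); thus Q = [Mn2+(aq)] / [Ni2+(aq)].
Solving for the unknown gives log [Ni2+(aq)] = −3.366, so [Ni2+(aq)] ≈ 0.00043 M.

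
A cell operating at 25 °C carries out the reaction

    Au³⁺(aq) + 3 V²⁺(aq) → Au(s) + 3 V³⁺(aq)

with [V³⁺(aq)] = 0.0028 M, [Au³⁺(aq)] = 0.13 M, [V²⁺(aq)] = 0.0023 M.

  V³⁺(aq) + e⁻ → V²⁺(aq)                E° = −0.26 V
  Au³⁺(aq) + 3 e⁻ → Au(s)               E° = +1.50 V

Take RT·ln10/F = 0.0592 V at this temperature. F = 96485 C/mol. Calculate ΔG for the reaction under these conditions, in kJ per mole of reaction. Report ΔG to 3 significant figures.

With Au³⁺/Au reduced at the cathode, E°cell = +1.50 − (−0.26) = +1.76 V and n = 3.
Here Q = [V³⁺(aq)]^3 / ([Au³⁺(aq)]·[V²⁺(aq)]^3) = 13.9 (log Q = 1.142), giving E = +1.76 − (0.0592/3)·(1.142) = +1.7375 V.
Then ΔG = −nFE = −3 × 96485 × +1.7375 J/mol = −503 kJ/mol.

−503 kJ/mol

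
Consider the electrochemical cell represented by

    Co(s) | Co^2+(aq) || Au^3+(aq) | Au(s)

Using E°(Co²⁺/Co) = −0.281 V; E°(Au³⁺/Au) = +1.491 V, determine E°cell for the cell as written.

+1.772 V

By convention the left-hand electrode in cell notation is the anode (oxidation) and the right-hand electrode is the cathode (reduction).
E°cell = E°(right) − E°(left) = +1.491 − (−0.281) = +1.772 V.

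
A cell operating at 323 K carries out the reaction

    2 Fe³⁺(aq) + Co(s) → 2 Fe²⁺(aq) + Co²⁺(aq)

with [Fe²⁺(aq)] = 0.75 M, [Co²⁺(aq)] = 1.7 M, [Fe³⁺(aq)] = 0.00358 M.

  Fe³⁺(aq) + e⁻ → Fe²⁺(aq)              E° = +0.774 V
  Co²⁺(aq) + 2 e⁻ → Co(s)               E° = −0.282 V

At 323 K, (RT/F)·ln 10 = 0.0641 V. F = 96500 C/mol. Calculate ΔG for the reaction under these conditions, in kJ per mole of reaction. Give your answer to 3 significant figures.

The standard cell potential is +0.774 − (−0.282) = +1.056 V, with n = 2 electrons in the balanced equation.
Q = ([Fe²⁺(aq)]^2·[Co²⁺(aq)]) / [Fe³⁺(aq)]^2 = 7.46×10^4, so log Q = 4.873 and E = +1.056 − (0.0641/2)(4.873) = +0.8998 V.
Then ΔG = −nFE = −2 × 96500 × +0.8998 J/mol = −174 kJ/mol.

−174 kJ/mol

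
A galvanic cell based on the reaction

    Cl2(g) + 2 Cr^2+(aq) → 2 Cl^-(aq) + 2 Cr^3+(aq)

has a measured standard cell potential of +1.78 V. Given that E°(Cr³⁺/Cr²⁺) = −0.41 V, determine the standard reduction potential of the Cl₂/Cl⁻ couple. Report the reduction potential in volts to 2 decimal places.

+1.37 V

In the reaction as written the Cl₂/Cl⁻ couple is reduced (cathode) and Cr³⁺/Cr²⁺ is oxidized (anode), so E°cell = E°(Cl₂/Cl⁻) − E°(Cr³⁺/Cr²⁺).
E°(Cl₂/Cl⁻) = E°cell + E°(anode) = +1.78 + (−0.41) = +1.37 V.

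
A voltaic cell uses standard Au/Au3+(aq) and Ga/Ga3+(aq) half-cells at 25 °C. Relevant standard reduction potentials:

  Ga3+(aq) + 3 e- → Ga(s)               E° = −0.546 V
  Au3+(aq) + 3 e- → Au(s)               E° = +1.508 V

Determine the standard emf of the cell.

+2.054 V

The Au³⁺/Au couple has the higher E°, so Au ion is reduced (cathode) and Ga is oxidized (anode).
E°cell = E°(cathode) − E°(anode) = +1.508 − (−0.546) = +2.054 V.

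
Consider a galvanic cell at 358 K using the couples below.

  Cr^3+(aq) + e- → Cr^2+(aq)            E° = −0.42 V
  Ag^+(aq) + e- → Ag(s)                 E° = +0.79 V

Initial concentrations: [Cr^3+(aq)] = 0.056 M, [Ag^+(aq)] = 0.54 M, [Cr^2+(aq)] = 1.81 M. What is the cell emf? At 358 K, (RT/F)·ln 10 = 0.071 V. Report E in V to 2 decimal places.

The Ag⁺/Ag couple has the more positive E°, so it is the cathode; Cr³⁺/Cr²⁺ is the anode.
E°cell = +0.79 − (−0.42) = +1.21 V, with n = 1 electron transferred.
For the overall reaction Ag^+(aq) + Cr^2+(aq) → Ag(s) + Cr^3+(aq), Q = [Cr^3+(aq)] / ([Ag^+(aq)]·[Cr^2+(aq)]) = 0.0573, giving log Q = −1.242.
By the Nernst equation, E = +1.21 − (0.071/1)·(−1.242) = +1.30 V.

+1.30 V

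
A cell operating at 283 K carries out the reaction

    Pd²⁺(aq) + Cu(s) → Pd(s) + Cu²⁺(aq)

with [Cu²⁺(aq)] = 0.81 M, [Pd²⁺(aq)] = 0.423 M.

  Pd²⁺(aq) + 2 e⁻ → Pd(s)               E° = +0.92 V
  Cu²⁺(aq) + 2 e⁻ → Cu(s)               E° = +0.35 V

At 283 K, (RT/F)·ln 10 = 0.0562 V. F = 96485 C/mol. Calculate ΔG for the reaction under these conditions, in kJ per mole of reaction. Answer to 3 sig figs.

−108 kJ/mol

E°cell = +0.92 − (+0.35) = +0.57 V; the balanced reaction transfers n = 2 electrons.
The reaction quotient is [Cu²⁺(aq)] / [Pd²⁺(aq)] = 1.91; by Nernst, E = +0.57 − (0.0562/2)(0.282) = +0.5621 V.
Then ΔG = −nFE = −2 × 96485 × +0.5621 J/mol = −108 kJ/mol.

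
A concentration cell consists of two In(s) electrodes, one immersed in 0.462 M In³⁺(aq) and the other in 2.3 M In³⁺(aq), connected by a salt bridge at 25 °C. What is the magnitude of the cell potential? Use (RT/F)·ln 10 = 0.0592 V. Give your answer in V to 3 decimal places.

For a concentration cell E°cell = 0, since both electrodes use the same couple.
The compartment with the higher In³⁺(aq) concentration (2.3 M) acts as the cathode; ions are reduced there and produced at the dilute (0.462 M) anode.
With n = 3, Ecell = −(0.0592/3)·log([dilute]/[conc]) = −(0.0592/3)·log(0.462/2.3) = +0.014 V.

0.014 V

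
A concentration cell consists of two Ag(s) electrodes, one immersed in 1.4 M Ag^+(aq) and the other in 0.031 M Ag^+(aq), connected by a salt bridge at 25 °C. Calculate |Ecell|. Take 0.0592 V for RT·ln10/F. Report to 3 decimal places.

0.098 V

For a concentration cell E°cell = 0, since both electrodes use the same couple.
The compartment with the higher Ag^+(aq) concentration (1.4 M) acts as the cathode; ions are reduced there and produced at the dilute (0.031 M) anode.
With n = 1, Ecell = −(0.0592/1)·log([dilute]/[conc]) = −(0.0592/1)·log(0.031/1.4) = +0.098 V.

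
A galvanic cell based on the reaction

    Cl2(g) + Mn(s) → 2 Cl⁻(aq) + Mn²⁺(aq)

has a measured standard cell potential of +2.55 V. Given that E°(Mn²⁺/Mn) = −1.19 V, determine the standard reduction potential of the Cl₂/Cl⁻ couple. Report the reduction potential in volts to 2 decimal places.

+1.36 V

In the reaction as written the Cl₂/Cl⁻ couple is reduced (cathode) and Mn²⁺/Mn is oxidized (anode), so E°cell = E°(Cl₂/Cl⁻) − E°(Mn²⁺/Mn).
E°(Cl₂/Cl⁻) = E°cell + E°(anode) = +2.55 + (−1.19) = +1.36 V.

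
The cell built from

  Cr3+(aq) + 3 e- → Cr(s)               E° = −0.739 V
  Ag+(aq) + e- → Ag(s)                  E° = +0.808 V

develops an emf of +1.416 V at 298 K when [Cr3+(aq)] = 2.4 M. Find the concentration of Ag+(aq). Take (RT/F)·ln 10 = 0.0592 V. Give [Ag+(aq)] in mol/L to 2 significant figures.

0.0082 M

The Ag⁺/Ag couple has the larger reduction potential, so it is the cathode: E°cell = +0.808 − (−0.739) = +1.547 V and n = 3.
Rearranging E = E° − (0.0592/n)·log Q gives log Q = 3(+1.547 − (+1.416))/0.0592 = 6.639.
The balanced reaction is 3 Ag+(aq) + Cr(s) → 3 Ag(s) + Cr3+(aq), so Q = [Cr3+(aq)] / [Ag+(aq)]^3.
Substituting the known concentrations and solving, log [Ag+(aq)] = −2.086 and [Ag+(aq)] = 0.0082 M.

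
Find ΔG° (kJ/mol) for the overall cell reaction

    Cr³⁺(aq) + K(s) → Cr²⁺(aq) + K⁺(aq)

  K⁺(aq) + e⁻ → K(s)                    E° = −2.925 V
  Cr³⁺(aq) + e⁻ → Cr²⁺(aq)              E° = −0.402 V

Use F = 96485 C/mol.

In the reaction as written Cr³⁺(aq) is reduced, so the Cr³⁺/Cr²⁺ couple is the cathode and K⁺/K is the anode.
E°cell = −0.402 − (−2.925) = +2.523 V; balancing electrons gives n = 1.
ΔG° = −nFE°cell = −(1)(96485)(+2.523) J/mol = −243 kJ/mol.

−243 kJ/mol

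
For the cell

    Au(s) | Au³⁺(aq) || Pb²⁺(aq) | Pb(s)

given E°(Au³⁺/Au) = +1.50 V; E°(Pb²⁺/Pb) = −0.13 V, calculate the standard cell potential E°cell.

By convention the left-hand electrode in cell notation is the anode (oxidation) and the right-hand electrode is the cathode (reduction).
E°cell = E°(right) − E°(left) = −0.13 − (+1.50) = −1.63 V.
The negative sign shows that, as written, the cell would require an external voltage to drive the reaction.

−1.63 V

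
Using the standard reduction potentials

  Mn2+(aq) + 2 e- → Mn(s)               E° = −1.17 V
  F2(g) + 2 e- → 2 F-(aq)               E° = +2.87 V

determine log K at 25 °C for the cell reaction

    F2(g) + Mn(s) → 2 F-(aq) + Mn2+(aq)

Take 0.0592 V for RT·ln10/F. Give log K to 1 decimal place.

The F₂/F⁻ couple is reduced (cathode); E°cell = +2.87 − (−1.17) = +4.04 V with n = 2.
At equilibrium E = 0, so log K = nE°cell / 0.0592 = (2)(+4.04) / 0.0592 = 136.5.

log K = 136.5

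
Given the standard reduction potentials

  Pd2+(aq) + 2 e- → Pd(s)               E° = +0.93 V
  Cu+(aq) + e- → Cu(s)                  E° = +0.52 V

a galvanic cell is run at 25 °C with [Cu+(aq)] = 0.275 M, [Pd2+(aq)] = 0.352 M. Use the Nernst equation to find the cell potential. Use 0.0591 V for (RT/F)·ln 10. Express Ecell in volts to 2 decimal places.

+0.43 V

The Pd²⁺/Pd couple has the more positive E°, so it is the cathode; Cu⁺/Cu is the anode.
E°cell = +0.93 − (+0.52) = +0.41 V, with n = 2 electrons transferred.
The balanced reaction is Pd2+(aq) + 2 Cu(s) → Pd(s) + 2 Cu+(aq), so Q = [Cu+(aq)]^2 / [Pd2+(aq)] = 0.215 and log Q = −0.668.
Applying E = E° − (RT ln10/nF)·log Q gives +0.41 − (0.0591/2)(−0.668) = +0.43 V.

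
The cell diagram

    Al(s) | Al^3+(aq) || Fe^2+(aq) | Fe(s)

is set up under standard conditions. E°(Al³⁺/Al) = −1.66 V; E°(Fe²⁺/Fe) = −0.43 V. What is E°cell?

+1.23 V

By convention the left-hand electrode in cell notation is the anode (oxidation) and the right-hand electrode is the cathode (reduction).
E°cell = E°(right) − E°(left) = −0.43 − (−1.66) = +1.23 V.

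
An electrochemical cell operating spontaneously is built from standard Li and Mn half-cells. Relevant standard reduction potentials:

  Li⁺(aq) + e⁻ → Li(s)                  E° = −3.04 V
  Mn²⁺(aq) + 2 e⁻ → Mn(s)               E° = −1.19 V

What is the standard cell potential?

The Mn²⁺/Mn couple has the higher E°, so Mn ion is reduced (cathode) and Li is oxidized (anode).
E°cell = E°(cathode) − E°(anode) = −1.19 − (−3.04) = +1.85 V.

+1.85 V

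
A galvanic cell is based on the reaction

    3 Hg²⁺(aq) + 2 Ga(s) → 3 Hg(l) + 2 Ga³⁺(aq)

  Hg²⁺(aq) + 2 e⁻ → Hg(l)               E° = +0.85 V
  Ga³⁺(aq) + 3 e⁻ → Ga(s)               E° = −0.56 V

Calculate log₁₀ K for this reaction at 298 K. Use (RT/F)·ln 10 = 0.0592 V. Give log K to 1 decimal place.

The Hg²⁺/Hg couple is reduced (cathode); E°cell = +0.85 − (−0.56) = +1.41 V with n = 6.
At equilibrium E = 0, so log K = nE°cell / 0.0592 = (6)(+1.41) / 0.0592 = 142.9.

log K = 142.9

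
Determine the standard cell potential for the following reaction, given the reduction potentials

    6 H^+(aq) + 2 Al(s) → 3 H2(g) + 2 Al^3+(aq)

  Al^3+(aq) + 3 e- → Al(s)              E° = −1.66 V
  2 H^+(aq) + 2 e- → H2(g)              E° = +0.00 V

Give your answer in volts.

H^+(aq) gains electrons, so the 2H⁺/H₂ couple is the cathode; the Al³⁺/Al couple is the anode.
E°cell = E°(cathode) − E°(anode) = +0.00 − (−1.66) = +1.66 V.

+1.66 V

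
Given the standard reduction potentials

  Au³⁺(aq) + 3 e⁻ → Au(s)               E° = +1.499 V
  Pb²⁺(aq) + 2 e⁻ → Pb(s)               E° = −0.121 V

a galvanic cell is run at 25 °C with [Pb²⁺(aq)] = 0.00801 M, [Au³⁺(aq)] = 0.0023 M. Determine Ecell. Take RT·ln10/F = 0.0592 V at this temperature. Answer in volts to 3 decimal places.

The Au³⁺/Au couple has the more positive E°, so it is the cathode; Pb²⁺/Pb is the anode.
E°cell = +1.499 − (−0.121) = +1.620 V, with n = 6 electrons transferred.
For the overall reaction 2 Au³⁺(aq) + 3 Pb(s) → 2 Au(s) + 3 Pb²⁺(aq), Q = [Pb²⁺(aq)]^3 / [Au³⁺(aq)]^2 = 0.0971, giving log Q = −1.013.
E = E° − (0.0592/n)·log Q = +1.620 − (0.0592/6)(−1.013) = +1.630 V.

+1.630 V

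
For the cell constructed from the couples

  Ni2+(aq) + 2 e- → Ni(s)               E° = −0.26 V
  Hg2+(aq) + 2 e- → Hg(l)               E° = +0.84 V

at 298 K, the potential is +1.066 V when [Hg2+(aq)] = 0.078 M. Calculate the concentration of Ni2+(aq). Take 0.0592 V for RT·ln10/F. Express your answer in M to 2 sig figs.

With Hg²⁺/Hg at the cathode and Ni²⁺/Ni at the anode, E°cell = +0.84 − (−0.26) = +1.10 V (n = 2).
Rearranging E = E° − (0.0592/n)·log Q gives log Q = 2(+1.10 − (+1.066))/0.0592 = 1.149.
Balancing electrons gives Hg2+(aq) + Ni(s) → Hg(l) + Ni2+(aq); thus Q = [Ni2+(aq)] / [Hg2+(aq)].
Isolating [Ni2+(aq)] in Q = 10^{1.149} yields log [Ni2+(aq)] = 0.041, i.e. 1.1 M.

1.1 M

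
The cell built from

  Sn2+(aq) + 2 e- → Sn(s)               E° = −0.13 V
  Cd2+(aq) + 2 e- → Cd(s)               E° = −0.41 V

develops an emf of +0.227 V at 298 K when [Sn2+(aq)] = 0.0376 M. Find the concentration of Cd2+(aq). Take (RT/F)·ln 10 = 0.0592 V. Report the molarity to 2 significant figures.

2.3 M

The Sn²⁺/Sn couple has the larger reduction potential, so it is the cathode: E°cell = −0.13 − (−0.41) = +0.28 V and n = 2.
Rearranging E = E° − (0.0592/n)·log Q gives log Q = 2(+0.28 − (+0.227))/0.0592 = 1.791.
For Sn2+(aq) + Cd(s) → Sn(s) + Cd2+(aq), the reaction quotient is Q = [Cd2+(aq)] / [Sn2+(aq)].
Solving for the unknown gives log [Cd2+(aq)] = 0.366, so [Cd2+(aq)] ≈ 2.3 M.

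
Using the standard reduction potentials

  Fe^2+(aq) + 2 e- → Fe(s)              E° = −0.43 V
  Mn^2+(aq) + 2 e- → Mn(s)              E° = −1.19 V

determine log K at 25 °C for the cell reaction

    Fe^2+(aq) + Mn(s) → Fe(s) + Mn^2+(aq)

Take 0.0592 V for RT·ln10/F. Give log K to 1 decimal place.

The Fe²⁺/Fe couple is reduced (cathode); E°cell = −0.43 − (−1.19) = +0.76 V with n = 2.
At equilibrium E = 0, so log K = nE°cell / 0.0592 = (2)(+0.76) / 0.0592 = 25.7.

log K = 25.7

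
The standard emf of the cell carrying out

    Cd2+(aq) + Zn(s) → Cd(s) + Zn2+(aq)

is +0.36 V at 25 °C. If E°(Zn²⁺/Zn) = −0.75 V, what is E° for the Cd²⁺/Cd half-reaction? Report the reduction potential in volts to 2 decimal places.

−0.39 V

In the reaction as written the Cd²⁺/Cd couple is reduced (cathode) and Zn²⁺/Zn is oxidized (anode), so E°cell = E°(Cd²⁺/Cd) − E°(Zn²⁺/Zn).
E°(Cd²⁺/Cd) = E°cell + E°(anode) = +0.36 + (−0.75) = −0.39 V.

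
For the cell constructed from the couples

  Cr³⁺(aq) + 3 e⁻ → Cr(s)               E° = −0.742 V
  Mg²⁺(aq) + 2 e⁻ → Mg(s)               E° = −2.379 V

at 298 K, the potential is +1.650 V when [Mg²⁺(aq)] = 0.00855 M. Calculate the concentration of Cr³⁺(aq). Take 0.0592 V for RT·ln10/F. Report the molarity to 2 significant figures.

Cr³⁺/Cr is the cathode (higher E°); E°cell = −0.742 − (−2.379) = +1.637 V with n = 6.
Since E = E° − (0.0592/n)·log Q, log Q = n(E° − E)/0.0592 = −1.318.
The balanced reaction is 2 Cr³⁺(aq) + 3 Mg(s) → 2 Cr(s) + 3 Mg²⁺(aq), so Q = [Mg²⁺(aq)]^3 / [Cr³⁺(aq)]^2.
Substituting the known concentrations and solving, log [Cr³⁺(aq)] = −2.443 and [Cr³⁺(aq)] = 0.0036 M.

0.0036 M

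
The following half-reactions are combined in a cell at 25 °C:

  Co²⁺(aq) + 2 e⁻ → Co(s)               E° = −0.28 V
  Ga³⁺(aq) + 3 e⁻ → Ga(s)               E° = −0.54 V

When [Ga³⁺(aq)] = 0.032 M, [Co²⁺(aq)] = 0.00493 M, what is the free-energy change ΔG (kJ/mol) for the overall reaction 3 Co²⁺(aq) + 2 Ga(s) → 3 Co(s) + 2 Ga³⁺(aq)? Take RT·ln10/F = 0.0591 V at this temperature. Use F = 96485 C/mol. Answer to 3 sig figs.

−128 kJ/mol

E°cell = −0.28 − (−0.54) = +0.26 V; the balanced reaction transfers n = 6 electrons.
The reaction quotient is [Ga³⁺(aq)]^2 / [Co²⁺(aq)]^3 = 8.55×10^3; by Nernst, E = +0.26 − (0.0591/6)(3.932) = +0.2213 V.
Then ΔG = −nFE = −6 × 96485 × +0.2213 J/mol = −128 kJ/mol.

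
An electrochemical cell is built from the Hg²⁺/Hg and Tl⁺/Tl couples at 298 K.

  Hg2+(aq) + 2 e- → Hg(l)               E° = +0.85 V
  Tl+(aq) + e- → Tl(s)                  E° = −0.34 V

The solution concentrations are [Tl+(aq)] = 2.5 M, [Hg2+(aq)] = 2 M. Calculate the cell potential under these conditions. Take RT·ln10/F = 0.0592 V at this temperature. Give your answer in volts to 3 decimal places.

Since E°(Hg²⁺/Hg) > E°(Tl⁺/Tl), Hg²⁺/Hg serves as the cathode.
E°cell = +0.85 − (−0.34) = +1.19 V, with n = 2 electrons transferred.
For the overall reaction Hg2+(aq) + 2 Tl(s) → Hg(l) + 2 Tl+(aq), Q = [Tl+(aq)]^2 / [Hg2+(aq)] = 3.12, giving log Q = 0.495.
E = E° − (0.0592/n)·log Q = +1.19 − (0.0592/2)(0.495) = +1.175 V.

+1.175 V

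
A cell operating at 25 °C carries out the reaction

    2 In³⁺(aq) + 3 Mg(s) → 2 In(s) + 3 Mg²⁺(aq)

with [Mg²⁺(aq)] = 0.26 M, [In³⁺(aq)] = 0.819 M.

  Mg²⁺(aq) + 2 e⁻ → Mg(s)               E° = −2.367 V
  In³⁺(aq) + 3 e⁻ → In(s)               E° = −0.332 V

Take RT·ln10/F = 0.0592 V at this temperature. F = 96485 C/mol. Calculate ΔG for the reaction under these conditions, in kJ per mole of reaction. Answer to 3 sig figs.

−1190 kJ/mol

The standard cell potential is −0.332 − (−2.367) = +2.035 V, with n = 6 electrons in the balanced equation.
The reaction quotient is [Mg²⁺(aq)]^3 / [In³⁺(aq)]^2 = 0.0262; by Nernst, E = +2.035 − (0.0592/6)(−1.582) = +2.0506 V.
Then ΔG = −nFE = −6 × 96485 × +2.0506 J/mol = −1190 kJ/mol.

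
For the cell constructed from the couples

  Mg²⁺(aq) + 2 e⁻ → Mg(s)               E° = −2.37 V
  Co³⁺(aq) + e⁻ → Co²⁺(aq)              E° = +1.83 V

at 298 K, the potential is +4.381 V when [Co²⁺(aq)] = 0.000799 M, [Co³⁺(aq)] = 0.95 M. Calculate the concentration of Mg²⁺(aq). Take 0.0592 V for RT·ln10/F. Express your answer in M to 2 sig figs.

1.1 M

The Co³⁺/Co²⁺ couple has the larger reduction potential, so it is the cathode: E°cell = +1.83 − (−2.37) = +4.20 V and n = 2.
Since E = E° − (0.0592/n)·log Q, log Q = n(E° − E)/0.0592 = −6.115.
The balanced reaction is 2 Co³⁺(aq) + Mg(s) → 2 Co²⁺(aq) + Mg²⁺(aq), so Q = ([Co²⁺(aq)]^2·[Mg²⁺(aq)]) / [Co³⁺(aq)]^2.
Isolating [Mg²⁺(aq)] in Q = 10^{−6.115} yields log [Mg²⁺(aq)] = 0.035, i.e. 1.1 M.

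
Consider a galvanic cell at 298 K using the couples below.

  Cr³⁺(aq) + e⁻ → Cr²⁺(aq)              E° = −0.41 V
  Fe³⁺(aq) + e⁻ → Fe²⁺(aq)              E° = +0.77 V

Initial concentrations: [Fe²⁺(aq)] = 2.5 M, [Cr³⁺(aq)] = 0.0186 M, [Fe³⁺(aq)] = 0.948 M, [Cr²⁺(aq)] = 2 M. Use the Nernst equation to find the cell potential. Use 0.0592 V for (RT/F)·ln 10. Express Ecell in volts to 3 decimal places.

Since E°(Fe³⁺/Fe²⁺) > E°(Cr³⁺/Cr²⁺), Fe³⁺/Fe²⁺ serves as the cathode.
E°cell = +0.77 − (−0.41) = +1.18 V, with n = 1 electron transferred.
The balanced reaction is Fe³⁺(aq) + Cr²⁺(aq) → Fe²⁺(aq) + Cr³⁺(aq), so Q = ([Fe²⁺(aq)]·[Cr³⁺(aq)]) / ([Fe³⁺(aq)]·[Cr²⁺(aq)]) = 0.0245 and log Q = −1.610.
By the Nernst equation, E = +1.18 − (0.0592/1)·(−1.610) = +1.275 V.

+1.275 V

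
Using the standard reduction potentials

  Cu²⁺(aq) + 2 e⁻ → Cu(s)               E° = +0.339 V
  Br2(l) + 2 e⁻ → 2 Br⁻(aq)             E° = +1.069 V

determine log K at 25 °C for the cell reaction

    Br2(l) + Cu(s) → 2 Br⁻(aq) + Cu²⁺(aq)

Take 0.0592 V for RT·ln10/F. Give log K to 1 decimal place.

The Br₂/Br⁻ couple is reduced (cathode); E°cell = +1.069 − (+0.339) = +0.730 V with n = 2.
At equilibrium E = 0, so log K = nE°cell / 0.0592 = (2)(+0.730) / 0.0592 = 24.7.

log K = 24.7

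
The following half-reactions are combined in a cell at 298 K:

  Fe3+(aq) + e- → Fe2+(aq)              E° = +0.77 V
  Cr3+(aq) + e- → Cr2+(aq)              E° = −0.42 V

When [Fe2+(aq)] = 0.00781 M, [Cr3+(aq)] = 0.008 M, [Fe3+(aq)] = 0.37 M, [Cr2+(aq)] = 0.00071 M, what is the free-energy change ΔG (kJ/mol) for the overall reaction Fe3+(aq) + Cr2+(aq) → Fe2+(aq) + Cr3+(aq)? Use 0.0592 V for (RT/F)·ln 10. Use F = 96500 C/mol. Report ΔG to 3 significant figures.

With Fe³⁺/Fe²⁺ reduced at the cathode, E°cell = +0.77 − (−0.42) = +1.19 V and n = 1.
Q = ([Fe2+(aq)]·[Cr3+(aq)]) / ([Fe3+(aq)]·[Cr2+(aq)]) = 0.238, so log Q = −0.624 and E = +1.19 − (0.0592/1)(−0.624) = +1.2269 V.
Then ΔG = −nFE = −1 × 96500 × +1.2269 J/mol = −118 kJ/mol.

−118 kJ/mol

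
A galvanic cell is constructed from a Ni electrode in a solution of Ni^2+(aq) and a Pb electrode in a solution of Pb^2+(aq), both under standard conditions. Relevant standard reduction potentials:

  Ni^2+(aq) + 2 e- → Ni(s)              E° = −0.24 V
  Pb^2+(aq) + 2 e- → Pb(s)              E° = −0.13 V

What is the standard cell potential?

+0.11 V

The Pb²⁺/Pb couple has the higher E°, so Pb ion is reduced (cathode) and Ni is oxidized (anode).
E°cell = E°(cathode) − E°(anode) = −0.13 − (−0.24) = +0.11 V.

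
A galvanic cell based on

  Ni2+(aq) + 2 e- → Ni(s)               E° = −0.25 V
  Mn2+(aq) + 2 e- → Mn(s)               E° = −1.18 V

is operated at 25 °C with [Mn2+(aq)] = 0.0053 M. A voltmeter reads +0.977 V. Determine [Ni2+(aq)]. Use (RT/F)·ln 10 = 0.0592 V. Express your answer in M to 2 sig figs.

0.21 M

Ni²⁺/Ni is the cathode (higher E°); E°cell = −0.25 − (−1.18) = +0.93 V with n = 2.
Rearranging E = E° − (0.0592/n)·log Q gives log Q = 2(+0.93 − (+0.977))/0.0592 = −1.588.
Balancing electrons gives Ni2+(aq) + Mn(s) → Ni(s) + Mn2+(aq); thus Q = [Mn2+(aq)] / [Ni2+(aq)].
Isolating [Ni2+(aq)] in Q = 10^{−1.588} yields log [Ni2+(aq)] = −0.688, i.e. 0.21 M.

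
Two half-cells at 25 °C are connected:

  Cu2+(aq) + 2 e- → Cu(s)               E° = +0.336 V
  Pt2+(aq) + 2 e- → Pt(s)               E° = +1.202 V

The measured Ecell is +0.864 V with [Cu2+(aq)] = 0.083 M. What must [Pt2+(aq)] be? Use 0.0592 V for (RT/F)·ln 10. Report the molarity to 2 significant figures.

0.071 M

Pt²⁺/Pt is the cathode (higher E°); E°cell = +1.202 − (+0.336) = +0.866 V with n = 2.
Rearranging E = E° − (0.0592/n)·log Q gives log Q = 2(+0.866 − (+0.864))/0.0592 = 0.068.
For Pt2+(aq) + Cu(s) → Pt(s) + Cu2+(aq), the reaction quotient is Q = [Cu2+(aq)] / [Pt2+(aq)].
Substituting the known concentrations and solving, log [Pt2+(aq)] = −1.149 and [Pt2+(aq)] = 0.071 M.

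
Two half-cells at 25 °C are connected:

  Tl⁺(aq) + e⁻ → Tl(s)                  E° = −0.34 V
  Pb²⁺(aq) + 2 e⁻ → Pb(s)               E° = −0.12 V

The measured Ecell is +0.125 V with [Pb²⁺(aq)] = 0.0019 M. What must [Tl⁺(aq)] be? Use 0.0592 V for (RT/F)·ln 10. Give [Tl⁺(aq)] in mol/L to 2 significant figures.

With Pb²⁺/Pb at the cathode and Tl⁺/Tl at the anode, E°cell = −0.12 − (−0.34) = +0.22 V (n = 2).
From the Nernst equation, log Q = n(E° − E)/0.0592 = 2·(+0.22 − (+0.125))/0.0592 = 3.209.
Balancing electrons gives Pb²⁺(aq) + 2 Tl(s) → Pb(s) + 2 Tl⁺(aq); thus Q = [Tl⁺(aq)]^2 / [Pb²⁺(aq)].
Isolating [Tl⁺(aq)] in Q = 10^{3.209} yields log [Tl⁺(aq)] = 0.244, i.e. 1.8 M.

1.8 M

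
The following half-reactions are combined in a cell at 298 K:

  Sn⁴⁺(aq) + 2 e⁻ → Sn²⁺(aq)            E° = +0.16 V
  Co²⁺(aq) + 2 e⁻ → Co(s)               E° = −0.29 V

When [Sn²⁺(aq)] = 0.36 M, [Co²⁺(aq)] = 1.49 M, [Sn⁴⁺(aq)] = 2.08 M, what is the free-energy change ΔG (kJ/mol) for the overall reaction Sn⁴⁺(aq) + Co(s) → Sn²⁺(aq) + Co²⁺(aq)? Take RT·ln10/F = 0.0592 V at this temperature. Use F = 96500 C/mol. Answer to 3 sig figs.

−90.2 kJ/mol

E°cell = +0.16 − (−0.29) = +0.45 V; the balanced reaction transfers n = 2 electrons.
Here Q = ([Sn²⁺(aq)]·[Co²⁺(aq)]) / [Sn⁴⁺(aq)] = 0.258 (log Q = −0.589), giving E = +0.45 − (0.0592/2)·(−0.589) = +0.4674 V.
Then ΔG = −nFE = −2 × 96500 × +0.4674 J/mol = −90.2 kJ/mol.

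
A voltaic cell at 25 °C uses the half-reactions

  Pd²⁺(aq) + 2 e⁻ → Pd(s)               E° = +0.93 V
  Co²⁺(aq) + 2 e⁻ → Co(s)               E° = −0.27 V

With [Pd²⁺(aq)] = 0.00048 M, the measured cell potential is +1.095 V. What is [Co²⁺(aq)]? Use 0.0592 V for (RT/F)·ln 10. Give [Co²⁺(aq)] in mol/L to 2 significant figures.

With Pd²⁺/Pd at the cathode and Co²⁺/Co at the anode, E°cell = +0.93 − (−0.27) = +1.20 V (n = 2).
Since E = E° − (0.0592/n)·log Q, log Q = n(E° − E)/0.0592 = 3.547.
For Pd²⁺(aq) + Co(s) → Pd(s) + Co²⁺(aq), the reaction quotient is Q = [Co²⁺(aq)] / [Pd²⁺(aq)].
Isolating [Co²⁺(aq)] in Q = 10^{3.547} yields log [Co²⁺(aq)] = 0.228, i.e. 1.7 M.

1.7 M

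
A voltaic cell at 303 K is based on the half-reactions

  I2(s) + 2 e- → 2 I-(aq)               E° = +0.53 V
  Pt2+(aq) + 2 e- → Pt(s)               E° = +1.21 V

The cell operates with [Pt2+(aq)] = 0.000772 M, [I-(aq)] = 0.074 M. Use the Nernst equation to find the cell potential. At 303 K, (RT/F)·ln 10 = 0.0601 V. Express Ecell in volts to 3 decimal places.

Since E°(Pt²⁺/Pt) > E°(I₂/I⁻), Pt²⁺/Pt serves as the cathode.
E°cell = E°cat − E°an = +1.21 − (+0.53) = +0.68 V; n = 2.
The balanced reaction is Pt2+(aq) + 2 I-(aq) → Pt(s) + I2(s), so Q = 1 / ([Pt2+(aq)]·[I-(aq)]^2) = 2.37×10^5 and log Q = 5.374.
By the Nernst equation, E = +0.68 − (0.0601/2)·(5.374) = +0.519 V.

+0.519 V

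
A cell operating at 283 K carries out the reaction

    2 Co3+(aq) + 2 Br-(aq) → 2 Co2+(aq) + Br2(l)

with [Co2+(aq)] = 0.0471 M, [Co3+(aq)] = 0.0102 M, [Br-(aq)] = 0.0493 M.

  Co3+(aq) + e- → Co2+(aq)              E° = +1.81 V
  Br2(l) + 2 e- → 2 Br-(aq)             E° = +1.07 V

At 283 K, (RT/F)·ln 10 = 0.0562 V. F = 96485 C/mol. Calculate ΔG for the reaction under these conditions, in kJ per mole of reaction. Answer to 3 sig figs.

−121 kJ/mol

With Co³⁺/Co²⁺ reduced at the cathode, E°cell = +1.81 − (+1.07) = +0.74 V and n = 2.
The reaction quotient is [Co2+(aq)]^2 / ([Co3+(aq)]^2·[Br-(aq)]^2) = 8.77×10^3; by Nernst, E = +0.74 − (0.0562/2)(3.943) = +0.6292 V.
ΔG = −nFE = −(2)(96485)(+0.6292) J/mol = −121 kJ/mol.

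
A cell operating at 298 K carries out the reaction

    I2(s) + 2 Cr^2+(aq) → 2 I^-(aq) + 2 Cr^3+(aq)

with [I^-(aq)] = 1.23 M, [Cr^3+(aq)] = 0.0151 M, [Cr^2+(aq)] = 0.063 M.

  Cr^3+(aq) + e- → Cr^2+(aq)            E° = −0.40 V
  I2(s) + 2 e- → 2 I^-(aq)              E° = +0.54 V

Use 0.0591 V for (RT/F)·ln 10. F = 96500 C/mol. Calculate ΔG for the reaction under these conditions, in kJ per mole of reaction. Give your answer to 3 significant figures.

−187 kJ/mol

The standard cell potential is +0.54 − (−0.40) = +0.94 V, with n = 2 electrons in the balanced equation.
Here Q = ([I^-(aq)]^2·[Cr^3+(aq)]^2) / [Cr^2+(aq)]^2 = 0.0869 (log Q = −1.061), giving E = +0.94 − (0.0591/2)·(−1.061) = +0.9714 V.
Then ΔG = −nFE = −2 × 96500 × +0.9714 J/mol = −187 kJ/mol.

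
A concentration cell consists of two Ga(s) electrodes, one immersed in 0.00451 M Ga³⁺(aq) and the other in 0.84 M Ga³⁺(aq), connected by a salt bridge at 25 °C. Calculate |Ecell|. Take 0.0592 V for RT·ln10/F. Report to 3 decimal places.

0.045 V

For a concentration cell E°cell = 0, since both electrodes use the same couple.
The compartment with the higher Ga³⁺(aq) concentration (0.84 M) acts as the cathode; ions are reduced there and produced at the dilute (0.00451 M) anode.
With n = 3, Ecell = −(0.0592/3)·log([dilute]/[conc]) = −(0.0592/3)·log(0.00451/0.84) = +0.045 V.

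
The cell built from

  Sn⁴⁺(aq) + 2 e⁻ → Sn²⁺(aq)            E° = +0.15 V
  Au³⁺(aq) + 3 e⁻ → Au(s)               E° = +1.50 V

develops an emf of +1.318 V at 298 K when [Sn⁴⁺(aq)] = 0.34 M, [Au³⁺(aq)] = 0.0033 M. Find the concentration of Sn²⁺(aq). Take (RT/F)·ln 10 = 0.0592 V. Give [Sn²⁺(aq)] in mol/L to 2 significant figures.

Au³⁺/Au is the cathode (higher E°); E°cell = +1.50 − (+0.15) = +1.35 V with n = 6.
Since E = E° − (0.0592/n)·log Q, log Q = n(E° − E)/0.0592 = 3.243.
For 2 Au³⁺(aq) + 3 Sn²⁺(aq) → 2 Au(s) + 3 Sn⁴⁺(aq), the reaction quotient is Q = [Sn⁴⁺(aq)]^3 / ([Au³⁺(aq)]^2·[Sn²⁺(aq)]^3).
Isolating [Sn²⁺(aq)] in Q = 10^{3.243} yields log [Sn²⁺(aq)] = 0.105, i.e. 1.3 M.

1.3 M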